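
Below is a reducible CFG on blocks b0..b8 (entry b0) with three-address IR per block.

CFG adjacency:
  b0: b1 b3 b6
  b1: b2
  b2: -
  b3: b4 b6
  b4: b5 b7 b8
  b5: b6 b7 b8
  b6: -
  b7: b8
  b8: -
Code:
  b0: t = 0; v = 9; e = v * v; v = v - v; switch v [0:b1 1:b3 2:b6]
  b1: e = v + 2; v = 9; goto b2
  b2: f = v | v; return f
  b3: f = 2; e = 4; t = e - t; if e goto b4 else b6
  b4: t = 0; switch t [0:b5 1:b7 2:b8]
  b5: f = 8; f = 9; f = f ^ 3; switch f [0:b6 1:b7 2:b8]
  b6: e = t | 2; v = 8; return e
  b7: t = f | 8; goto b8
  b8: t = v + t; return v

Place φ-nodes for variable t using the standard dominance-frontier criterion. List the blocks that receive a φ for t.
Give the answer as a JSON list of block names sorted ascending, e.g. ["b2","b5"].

idom tree: b1←b0 b2←b1 b3←b0 b4←b3 b5←b4 b6←b0 b7←b4 b8←b4
Dom∩ at merges:
  b6: preds {b0,b3,b5}: {b0} ∩ {b0,b3} ∩ {b0,b3,b4,b5} = {b0}; idom=b0
  b7: preds {b4,b5}: {b0,b3,b4} ∩ {b0,b3,b4,b5} = {b0,b3,b4}; idom=b4
  b8: preds {b4,b5,b7}: {b0,b3,b4} ∩ {b0,b3,b4,b5} ∩ {b0,b3,b4,b7} = {b0,b3,b4}; idom=b4

Frontier:
  join b6 pred b0: · stop@b0
  join b6 pred b3: b3 stop@b0
  join b6 pred b5: b5→b4→b3 stop@b0
  join b7 pred b4: · stop@b4
  join b7 pred b5: b5 stop@b4
  join b8 pred b4: · stop@b4
  join b8 pred b5: b5 stop@b4
  join b8 pred b7: b7 stop@b4
  DF(b0)=∅
  DF(b1)=∅
  DF(b2)=∅
  DF(b3)={b6}
  DF(b4)={b6}
  DF(b5)={b6,b7,b8}
  DF(b6)=∅
  DF(b7)={b8}
  DF(b8)=∅

φ for t: defs {b0,b3,b4,b7,b8}
  DF⁺ = {b6,b8}

Answer: ["b6", "b8"]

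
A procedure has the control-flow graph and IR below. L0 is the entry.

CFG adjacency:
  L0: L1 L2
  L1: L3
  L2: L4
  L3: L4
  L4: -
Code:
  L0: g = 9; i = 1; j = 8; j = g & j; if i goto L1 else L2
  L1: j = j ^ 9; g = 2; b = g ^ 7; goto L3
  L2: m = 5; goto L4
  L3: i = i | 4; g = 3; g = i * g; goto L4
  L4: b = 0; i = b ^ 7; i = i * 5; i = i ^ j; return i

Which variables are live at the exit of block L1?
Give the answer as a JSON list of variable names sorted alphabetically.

Answer: ["i", "j"]

Working:
Per-block:
  L0 def {g,i,j} use ∅
  L1 def {b,g,j} use {j}
  L2 def {m} use ∅
  L3 def {g,i} use {i}
  L4 def {b,i} use {j}

Liveness:
  L0: in=∅ out={i,j}
  L1: in={i,j} out={i,j}
  L2: in={j} out={j}
  L3: in={i,j} out={j}
  L4: in={j} out=∅

live-out(L1) = ["i", "j"]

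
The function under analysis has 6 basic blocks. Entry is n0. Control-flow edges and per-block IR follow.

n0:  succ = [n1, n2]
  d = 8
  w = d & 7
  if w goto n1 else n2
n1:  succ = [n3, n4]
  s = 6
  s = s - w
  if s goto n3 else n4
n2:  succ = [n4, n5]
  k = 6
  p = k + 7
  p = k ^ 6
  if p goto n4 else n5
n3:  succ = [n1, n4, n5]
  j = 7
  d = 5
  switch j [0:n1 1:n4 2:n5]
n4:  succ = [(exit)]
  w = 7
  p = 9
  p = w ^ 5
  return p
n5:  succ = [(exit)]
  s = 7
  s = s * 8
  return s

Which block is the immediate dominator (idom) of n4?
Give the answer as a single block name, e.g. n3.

idom tree: n1←n0 n2←n0 n3←n1 n4←n0 n5←n0
Dom at joins:
  n1: preds {n0,n3}: {n0} ∩ {n0,n1,n3} = {n0}; idom=n0
  n4: preds {n1,n2,n3}: {n0,n1} ∩ {n0,n2} ∩ {n0,n1,n3} = {n0}; idom=n0
  n5: preds {n2,n3}: {n0,n2} ∩ {n0,n1,n3} = {n0}; idom=n0

idom(n4) = n0

Answer: n0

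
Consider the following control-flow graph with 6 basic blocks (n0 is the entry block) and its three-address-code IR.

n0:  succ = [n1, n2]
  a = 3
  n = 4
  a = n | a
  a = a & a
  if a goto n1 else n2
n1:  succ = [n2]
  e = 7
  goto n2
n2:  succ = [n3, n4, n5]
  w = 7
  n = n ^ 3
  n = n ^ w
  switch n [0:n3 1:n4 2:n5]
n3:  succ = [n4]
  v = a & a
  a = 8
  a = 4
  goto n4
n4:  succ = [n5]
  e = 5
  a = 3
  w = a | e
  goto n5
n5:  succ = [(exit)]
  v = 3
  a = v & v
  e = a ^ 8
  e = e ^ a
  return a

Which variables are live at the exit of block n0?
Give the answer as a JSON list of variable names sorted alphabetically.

Answer: ["a", "n"]

Working:
def/use:
  n0: {a,n} / ∅
  n1: {e} / ∅
  n2: {n,w} / {n}
  n3: {a,v} / {a}
  n4: {a,e,w} / ∅
  n5: {a,e,v} / ∅

Live sets:
  n0 li=∅ lo={a,n}
  n1 li={a,n} lo={a,n}
  n2 li={a,n} lo={a}
  n3 li={a} lo=∅
  n4 li=∅ lo=∅
  n5 li=∅ lo=∅

live-out(n0) = ["a", "n"]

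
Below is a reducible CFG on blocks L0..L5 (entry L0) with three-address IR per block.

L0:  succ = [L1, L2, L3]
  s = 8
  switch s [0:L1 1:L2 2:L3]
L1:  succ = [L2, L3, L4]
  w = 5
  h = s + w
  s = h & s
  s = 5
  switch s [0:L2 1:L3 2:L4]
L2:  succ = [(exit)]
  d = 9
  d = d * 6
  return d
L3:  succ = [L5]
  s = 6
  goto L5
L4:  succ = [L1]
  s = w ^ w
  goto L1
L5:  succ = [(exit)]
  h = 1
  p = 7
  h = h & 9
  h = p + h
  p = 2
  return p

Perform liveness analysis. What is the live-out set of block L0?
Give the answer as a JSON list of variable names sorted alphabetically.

Block summaries:
  L0: {s} / ∅
  L1: {h,s,w} / {s}
  L2: {d} / ∅
  L3: {s} / ∅
  L4: {s} / {w}
  L5: {h,p} / ∅

Backward fixpoint:
  live L0: ∅→{s}
  live L1: {s}→{w}
  live L2: ∅→∅
  live L3: ∅→∅
  live L4: {w}→{s}
  live L5: ∅→∅

live-out(L0) = ["s"]

Answer: ["s"]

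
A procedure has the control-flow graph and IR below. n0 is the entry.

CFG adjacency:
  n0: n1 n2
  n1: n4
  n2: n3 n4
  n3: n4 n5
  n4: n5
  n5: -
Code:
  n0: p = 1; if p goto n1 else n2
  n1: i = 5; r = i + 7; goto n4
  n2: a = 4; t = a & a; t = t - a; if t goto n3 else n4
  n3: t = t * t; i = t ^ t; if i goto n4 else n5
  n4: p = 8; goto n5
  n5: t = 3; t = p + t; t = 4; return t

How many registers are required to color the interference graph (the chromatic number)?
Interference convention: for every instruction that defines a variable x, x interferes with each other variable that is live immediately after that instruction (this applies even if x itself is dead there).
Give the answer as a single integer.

Answer: 3

Analysis:
def/use:
  n0: def={p} ue=∅
  n1: def={i,r} ue=∅
  n2: def={a,t} ue=∅
  n3: def={i,t} ue={t}
  n4: def={p} ue=∅
  n5: def={t} ue={p}

Liveness:
  n0: in=∅ out={p}
  n1: in=∅ out=∅
  n2: in={p} out={p,t}
  n3: in={p,t} out={p}
  n4: in=∅ out={p}
  n5: in={p} out=∅

Interference:
  a↔{p,t}
  i↔{p}
  p↔{a,i,t}
  r↔∅
  t↔{a,p}

Chromatic number:
  clique {a,p,t} ⇒ need ≥ 3
  assign a→R1 i→R1 p→R0 r→R0 t→R2 — no edge inside a register ⇒ χ ≤ 3
  χ = 3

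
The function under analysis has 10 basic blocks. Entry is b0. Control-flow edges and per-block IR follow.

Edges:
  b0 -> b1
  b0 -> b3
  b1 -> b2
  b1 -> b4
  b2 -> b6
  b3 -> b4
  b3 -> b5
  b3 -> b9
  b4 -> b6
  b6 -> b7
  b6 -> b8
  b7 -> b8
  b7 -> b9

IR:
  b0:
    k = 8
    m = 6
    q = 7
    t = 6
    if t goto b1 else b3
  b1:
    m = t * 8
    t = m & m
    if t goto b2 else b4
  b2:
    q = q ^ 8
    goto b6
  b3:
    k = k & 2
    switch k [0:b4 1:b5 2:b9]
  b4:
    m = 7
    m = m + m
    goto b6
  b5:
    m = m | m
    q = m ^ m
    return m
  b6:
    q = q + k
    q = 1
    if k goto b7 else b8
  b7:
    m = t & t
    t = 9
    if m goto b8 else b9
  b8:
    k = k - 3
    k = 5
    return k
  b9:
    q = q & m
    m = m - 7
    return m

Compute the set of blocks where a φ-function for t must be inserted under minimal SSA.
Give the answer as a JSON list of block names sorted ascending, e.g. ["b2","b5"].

idom tree: b1←b0 b2←b1 b3←b0 b4←b0 b5←b3 b6←b0 b7←b6 b8←b6 b9←b0
Join-block Dom:
  b4: preds {b1,b3}: {b0,b1} ∩ {b0,b3} = {b0}; idom=b0
  b6: preds {b2,b4}: {b0,b1,b2} ∩ {b0,b4} = {b0}; idom=b0
  b8: preds {b6,b7}: {b0,b6} ∩ {b0,b6,b7} = {b0,b6}; idom=b6
  b9: preds {b3,b7}: {b0,b3} ∩ {b0,b6,b7} = {b0}; idom=b0

DF derivation:
  b4←b1: walk b1 to b0
  b4←b3: walk b3 to b0
  b6←b2: walk b2→b1 to b0
  b6←b4: walk b4 to b0
  b8←b6: walk · to b6
  b8←b7: walk b7 to b6
  b9←b3: walk b3 to b0
  b9←b7: walk b7→b6 to b0
  DF(b0)=∅
  DF(b1)={b4,b6}
  DF(b2)={b6}
  DF(b3)={b4,b9}
  DF(b4)={b6}
  DF(b5)=∅
  DF(b6)={b9}
  DF(b7)={b8,b9}
  DF(b8)=∅
  DF(b9)=∅

φ for t: defs {b0,b1,b7}
  DF⁺ = {b4,b6,b8,b9}

Answer: ["b4", "b6", "b8", "b9"]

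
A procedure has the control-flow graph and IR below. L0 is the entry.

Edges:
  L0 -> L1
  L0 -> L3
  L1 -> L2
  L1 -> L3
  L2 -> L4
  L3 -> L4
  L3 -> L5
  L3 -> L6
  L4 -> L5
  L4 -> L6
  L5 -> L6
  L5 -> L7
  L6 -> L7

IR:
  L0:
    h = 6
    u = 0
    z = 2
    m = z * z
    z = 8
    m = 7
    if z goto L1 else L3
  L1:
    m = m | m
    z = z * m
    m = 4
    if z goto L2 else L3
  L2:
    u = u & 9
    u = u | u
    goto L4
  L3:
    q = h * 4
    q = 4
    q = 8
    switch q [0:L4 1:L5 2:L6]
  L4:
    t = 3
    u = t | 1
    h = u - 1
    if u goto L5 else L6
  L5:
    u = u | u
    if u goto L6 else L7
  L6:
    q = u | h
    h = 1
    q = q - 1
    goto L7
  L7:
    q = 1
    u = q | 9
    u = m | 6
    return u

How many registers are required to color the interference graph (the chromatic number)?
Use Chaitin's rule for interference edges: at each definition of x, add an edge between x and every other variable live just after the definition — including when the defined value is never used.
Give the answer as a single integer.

Answer: 4

Derivation:
Per-block:
  L0: def={h,m,u,z} ue=∅
  L1: def={m,z} ue={m,z}
  L2: def={u} ue={u}
  L3: def={q} ue={h}
  L4: def={h,t,u} ue=∅
  L5: def={u} ue={u}
  L6: def={h,q} ue={h,u}
  L7: def={q,u} ue={m}

Liveness:
  L0: in=∅ out={h,m,u,z}
  L1: in={h,m,u,z} out={h,m,u}
  L2: in={m,u} out={m}
  L3: in={h,m,u} out={h,m,u}
  L4: in={m} out={h,m,u}
  L5: in={h,m,u} out={h,m,u}
  L6: in={h,m,u} out={m}
  L7: in={m} out=∅

Interfere edges:
  h — {m,q,u,z}
  m — {h,q,t,u,z}
  q — {h,m,u}
  t — {m}
  u — {h,m,q,z}
  z — {h,m,u}

Colouring:
  {h,m,q,u} pairwise interfere (4-clique) ⇒ χ ≥ 4
  4-colouring: r0={m}  r1={h,t}  r2={u}  r3={q,z}
  χ = 4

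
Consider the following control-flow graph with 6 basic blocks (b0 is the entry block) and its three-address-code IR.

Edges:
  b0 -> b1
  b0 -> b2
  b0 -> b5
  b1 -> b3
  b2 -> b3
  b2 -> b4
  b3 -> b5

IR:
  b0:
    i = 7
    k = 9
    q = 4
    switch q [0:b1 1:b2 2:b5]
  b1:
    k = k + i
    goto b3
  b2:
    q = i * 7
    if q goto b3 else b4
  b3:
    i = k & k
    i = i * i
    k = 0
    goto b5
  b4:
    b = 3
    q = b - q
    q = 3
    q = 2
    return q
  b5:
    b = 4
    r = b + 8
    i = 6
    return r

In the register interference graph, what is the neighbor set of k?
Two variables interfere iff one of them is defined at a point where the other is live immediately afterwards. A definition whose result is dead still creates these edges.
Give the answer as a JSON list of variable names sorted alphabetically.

def/use:
  b0 def {i,k,q} use ∅
  b1 def {k} use {i,k}
  b2 def {q} use {i}
  b3 def {i,k} use {k}
  b4 def {b,q} use {q}
  b5 def {b,i,r} use ∅

Live sets:
  b0: in=∅ out={i,k}
  b1: in={i,k} out={k}
  b2: in={i,k} out={k,q}
  b3: in={k} out=∅
  b4: in={q} out=∅
  b5: in=∅ out=∅

Interfere edges:
  b — {q}
  i — {k,q,r}
  k — {i,q}
  q — {b,i,k}
  r — {i}

N(k) = ["i", "q"]

Answer: ["i", "q"]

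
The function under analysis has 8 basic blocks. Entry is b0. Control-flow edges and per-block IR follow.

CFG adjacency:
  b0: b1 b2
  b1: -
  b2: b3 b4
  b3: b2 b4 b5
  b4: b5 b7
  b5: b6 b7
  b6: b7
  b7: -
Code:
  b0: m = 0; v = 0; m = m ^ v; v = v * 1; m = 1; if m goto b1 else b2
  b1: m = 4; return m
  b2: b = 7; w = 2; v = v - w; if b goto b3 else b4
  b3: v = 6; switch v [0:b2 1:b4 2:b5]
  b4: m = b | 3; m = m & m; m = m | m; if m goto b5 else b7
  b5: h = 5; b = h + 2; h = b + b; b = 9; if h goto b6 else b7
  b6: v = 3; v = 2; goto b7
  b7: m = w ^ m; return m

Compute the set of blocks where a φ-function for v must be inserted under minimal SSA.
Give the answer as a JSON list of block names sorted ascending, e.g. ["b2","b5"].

idom tree: b1←b0 b2←b0 b3←b2 b4←b2 b5←b2 b6←b5 b7←b2
Dom at joins:
  b2: preds {b0,b3}: {b0} ∩ {b0,b2,b3} = {b0}; idom=b0
  b4: preds {b2,b3}: {b0,b2} ∩ {b0,b2,b3} = {b0,b2}; idom=b2
  b5: preds {b3,b4}: {b0,b2,b3} ∩ {b0,b2,b4} = {b0,b2}; idom=b2
  b7: preds {b4,b5,b6}: {b0,b2,b4} ∩ {b0,b2,b5} ∩ {b0,b2,b5,b6} = {b0,b2}; idom=b2

Frontier:
  join b2 pred b0: · stop@b0
  join b2 pred b3: b3→b2 stop@b0
  join b4 pred b2: · stop@b2
  join b4 pred b3: b3 stop@b2
  join b5 pred b3: b3 stop@b2
  join b5 pred b4: b4 stop@b2
  join b7 pred b4: b4 stop@b2
  join b7 pred b5: b5 stop@b2
  join b7 pred b6: b6→b5 stop@b2
  DF(b0)=∅
  DF(b1)=∅
  DF(b2)={b2}
  DF(b3)={b2,b4,b5}
  DF(b4)={b5,b7}
  DF(b5)={b7}
  DF(b6)={b7}
  DF(b7)=∅

φ for v: defs {b0,b2,b3,b6}
  DF⁺ = {b2,b4,b5,b7}

Answer: ["b2", "b4", "b5", "b7"]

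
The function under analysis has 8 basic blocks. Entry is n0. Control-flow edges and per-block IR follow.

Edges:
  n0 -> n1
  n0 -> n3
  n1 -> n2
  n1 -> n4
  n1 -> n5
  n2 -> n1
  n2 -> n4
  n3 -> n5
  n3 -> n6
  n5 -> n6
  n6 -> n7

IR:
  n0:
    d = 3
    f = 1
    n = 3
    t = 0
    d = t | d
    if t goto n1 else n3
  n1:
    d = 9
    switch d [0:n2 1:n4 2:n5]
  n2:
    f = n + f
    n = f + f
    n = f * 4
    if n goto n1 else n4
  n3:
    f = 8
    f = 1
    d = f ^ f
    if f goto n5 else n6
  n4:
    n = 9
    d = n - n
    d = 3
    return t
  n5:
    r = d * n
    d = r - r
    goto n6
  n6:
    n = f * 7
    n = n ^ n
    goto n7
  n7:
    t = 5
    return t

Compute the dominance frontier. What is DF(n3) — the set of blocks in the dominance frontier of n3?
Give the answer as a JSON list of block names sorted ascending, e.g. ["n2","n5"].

idom tree: n1←n0 n2←n1 n3←n0 n4←n1 n5←n0 n6←n0 n7←n6
Dom at joins:
  n1: preds {n0,n2}: {n0} ∩ {n0,n1,n2} = {n0}; idom=n0
  n4: preds {n1,n2}: {n0,n1} ∩ {n0,n1,n2} = {n0,n1}; idom=n1
  n5: preds {n1,n3}: {n0,n1} ∩ {n0,n3} = {n0}; idom=n0
  n6: preds {n3,n5}: {n0,n3} ∩ {n0,n5} = {n0}; idom=n0

DF derivation:
  join n1 pred n0: · stop@n0
  join n1 pred n2: n2→n1 stop@n0
  join n4 pred n1: · stop@n1
  join n4 pred n2: n2 stop@n1
  join n5 pred n1: n1 stop@n0
  join n5 pred n3: n3 stop@n0
  join n6 pred n3: n3 stop@n0
  join n6 pred n5: n5 stop@n0
  DF(n0)=∅
  DF(n1)={n1,n5}
  DF(n2)={n1,n4}
  DF(n3)={n5,n6}
  DF(n4)=∅
  DF(n5)={n6}
  DF(n6)=∅
  DF(n7)=∅

DF(n3) = ["n5", "n6"]

Answer: ["n5", "n6"]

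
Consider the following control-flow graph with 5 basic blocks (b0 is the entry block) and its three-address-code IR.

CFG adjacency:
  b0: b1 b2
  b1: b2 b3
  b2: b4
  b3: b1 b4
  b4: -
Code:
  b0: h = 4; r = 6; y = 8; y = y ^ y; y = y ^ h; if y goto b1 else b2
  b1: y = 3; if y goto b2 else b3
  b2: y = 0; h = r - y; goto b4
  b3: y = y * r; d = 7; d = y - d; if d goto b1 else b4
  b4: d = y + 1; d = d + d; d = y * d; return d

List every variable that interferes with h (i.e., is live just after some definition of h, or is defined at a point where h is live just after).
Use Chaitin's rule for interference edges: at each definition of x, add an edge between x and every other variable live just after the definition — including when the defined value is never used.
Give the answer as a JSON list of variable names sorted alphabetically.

Answer: ["r", "y"]

Working:
Block summaries:
  b0: {h,r,y} / ∅
  b1: {y} / ∅
  b2: {h,y} / {r}
  b3: {d,y} / {r,y}
  b4: {d} / {y}

Backward fixpoint:
  b0 li=∅ lo={r}
  b1 li={r} lo={r,y}
  b2 li={r} lo={y}
  b3 li={r,y} lo={r,y}
  b4 li={y} lo=∅

Interfere edges:
  d↔{r,y}
  h↔{r,y}
  r↔{d,h,y}
  y↔{d,h,r}

N(h) = ["r", "y"]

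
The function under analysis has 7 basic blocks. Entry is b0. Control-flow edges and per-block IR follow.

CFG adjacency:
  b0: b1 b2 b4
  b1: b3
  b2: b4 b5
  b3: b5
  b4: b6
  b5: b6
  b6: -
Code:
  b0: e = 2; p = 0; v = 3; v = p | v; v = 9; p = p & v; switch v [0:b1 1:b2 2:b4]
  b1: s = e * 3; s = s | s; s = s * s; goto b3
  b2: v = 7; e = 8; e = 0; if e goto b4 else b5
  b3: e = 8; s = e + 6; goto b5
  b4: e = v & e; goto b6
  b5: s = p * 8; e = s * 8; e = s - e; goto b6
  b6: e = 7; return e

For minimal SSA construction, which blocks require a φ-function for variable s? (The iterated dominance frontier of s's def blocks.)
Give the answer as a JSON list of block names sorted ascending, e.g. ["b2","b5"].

Answer: ["b5", "b6"]

Derivation:
idom tree: b1←b0 b2←b0 b3←b1 b4←b0 b5←b0 b6←b0
Dom∩ at merges:
  b4: preds {b0,b2}: {b0} ∩ {b0,b2} = {b0}; idom=b0
  b5: preds {b2,b3}: {b0,b2} ∩ {b0,b1,b3} = {b0}; idom=b0
  b6: preds {b4,b5}: {b0,b4} ∩ {b0,b5} = {b0}; idom=b0

Frontier:
  b4←b0: walk · to b0
  b4←b2: walk b2 to b0
  b5←b2: walk b2 to b0
  b5←b3: walk b3→b1 to b0
  b6←b4: walk b4 to b0
  b6←b5: walk b5 to b0
  b0 → ∅
  b1 → {b5}
  b2 → {b4,b5}
  b3 → {b5}
  b4 → {b6}
  b5 → {b6}
  b6 → ∅

φ for s: defs {b1,b3,b5}
  DF⁺ = {b5,b6}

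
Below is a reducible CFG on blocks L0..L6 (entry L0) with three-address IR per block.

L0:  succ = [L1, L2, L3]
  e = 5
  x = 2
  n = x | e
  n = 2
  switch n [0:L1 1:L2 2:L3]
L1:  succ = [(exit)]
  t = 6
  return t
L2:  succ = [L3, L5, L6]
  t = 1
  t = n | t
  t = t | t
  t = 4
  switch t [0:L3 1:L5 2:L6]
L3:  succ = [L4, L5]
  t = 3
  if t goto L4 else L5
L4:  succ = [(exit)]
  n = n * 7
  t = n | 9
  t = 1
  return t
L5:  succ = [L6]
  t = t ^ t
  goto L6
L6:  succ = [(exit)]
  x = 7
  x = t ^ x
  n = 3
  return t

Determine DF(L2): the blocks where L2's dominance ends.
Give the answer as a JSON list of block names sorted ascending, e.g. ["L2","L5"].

idom tree: L1←L0 L2←L0 L3←L0 L4←L3 L5←L0 L6←L0
Dom at joins:
  L3: preds {L0,L2}: {L0} ∩ {L0,L2} = {L0}; idom=L0
  L5: preds {L2,L3}: {L0,L2} ∩ {L0,L3} = {L0}; idom=L0
  L6: preds {L2,L5}: {L0,L2} ∩ {L0,L5} = {L0}; idom=L0

DF walk-up:
  L3←L0: walk · to L0
  L3←L2: walk L2 to L0
  L5←L2: walk L2 to L0
  L5←L3: walk L3 to L0
  L6←L2: walk L2 to L0
  L6←L5: walk L5 to L0
  L0: DF=∅
  L1: DF=∅
  L2: DF={L3,L5,L6}
  L3: DF={L5}
  L4: DF=∅
  L5: DF={L6}
  L6: DF=∅

DF(L2) = ["L3", "L5", "L6"]

Answer: ["L3", "L5", "L6"]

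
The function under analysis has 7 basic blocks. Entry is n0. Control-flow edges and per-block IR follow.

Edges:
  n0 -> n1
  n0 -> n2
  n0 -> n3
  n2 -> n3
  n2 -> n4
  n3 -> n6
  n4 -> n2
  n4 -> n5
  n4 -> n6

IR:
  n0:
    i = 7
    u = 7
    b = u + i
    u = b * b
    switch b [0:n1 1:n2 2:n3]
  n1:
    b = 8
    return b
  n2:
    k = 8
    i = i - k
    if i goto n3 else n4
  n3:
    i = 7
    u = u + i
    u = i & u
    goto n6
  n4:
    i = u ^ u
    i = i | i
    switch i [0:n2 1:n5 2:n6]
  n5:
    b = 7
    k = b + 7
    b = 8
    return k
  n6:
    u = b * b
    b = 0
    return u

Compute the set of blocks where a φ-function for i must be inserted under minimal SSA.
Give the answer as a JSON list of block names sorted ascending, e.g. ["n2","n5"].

Answer: ["n2", "n3", "n6"]

Working:
idom tree: n1←n0 n2←n0 n3←n0 n4←n2 n5←n4 n6←n0
Join-block Dom:
  n2: preds {n0,n4}: {n0} ∩ {n0,n2,n4} = {n0}; idom=n0
  n3: preds {n0,n2}: {n0} ∩ {n0,n2} = {n0}; idom=n0
  n6: preds {n3,n4}: {n0,n3} ∩ {n0,n2,n4} = {n0}; idom=n0

DF derivation:
  n2←n0: walk · to n0
  n2←n4: walk n4→n2 to n0
  n3←n0: walk · to n0
  n3←n2: walk n2 to n0
  n6←n3: walk n3 to n0
  n6←n4: walk n4→n2 to n0
  n0 → ∅
  n1 → ∅
  n2 → {n2,n3,n6}
  n3 → {n6}
  n4 → {n2,n6}
  n5 → ∅
  n6 → ∅

φ for i: defs {n0,n2,n3,n4}
  DF⁺ = {n2,n3,n6}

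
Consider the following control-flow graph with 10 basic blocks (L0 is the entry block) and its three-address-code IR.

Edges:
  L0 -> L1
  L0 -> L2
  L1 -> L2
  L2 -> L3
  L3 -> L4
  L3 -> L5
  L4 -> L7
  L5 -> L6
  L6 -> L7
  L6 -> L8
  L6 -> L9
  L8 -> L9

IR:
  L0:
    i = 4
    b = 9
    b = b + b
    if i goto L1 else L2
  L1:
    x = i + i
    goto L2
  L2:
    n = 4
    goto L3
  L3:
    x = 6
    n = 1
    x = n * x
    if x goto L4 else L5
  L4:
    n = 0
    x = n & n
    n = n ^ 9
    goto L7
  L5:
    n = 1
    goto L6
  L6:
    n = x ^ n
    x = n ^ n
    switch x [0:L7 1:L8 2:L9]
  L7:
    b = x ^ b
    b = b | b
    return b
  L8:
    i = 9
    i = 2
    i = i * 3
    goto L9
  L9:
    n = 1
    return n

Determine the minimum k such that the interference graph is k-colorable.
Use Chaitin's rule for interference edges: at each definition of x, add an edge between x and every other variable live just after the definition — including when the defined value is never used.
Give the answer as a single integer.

def/use:
  L0: def={b,i} ue=∅
  L1: def={x} ue={i}
  L2: def={n} ue=∅
  L3: def={n,x} ue=∅
  L4: def={n,x} ue=∅
  L5: def={n} ue=∅
  L6: def={n,x} ue={n,x}
  L7: def={b} ue={b,x}
  L8: def={i} ue=∅
  L9: def={n} ue=∅

Liveness:
  L0: in=∅ out={b,i}
  L1: in={b,i} out={b}
  L2: in={b} out={b}
  L3: in={b} out={b,x}
  L4: in={b} out={b,x}
  L5: in={b,x} out={b,n,x}
  L6: in={b,n,x} out={b,x}
  L7: in={b,x} out=∅
  L8: in=∅ out=∅
  L9: in=∅ out=∅

Interfere edges:
  b↔{i,n,x}
  i↔{b}
  n↔{b,x}
  x↔{b,n}

Colouring:
  {b,n,x} pairwise interfere (3-clique) ⇒ χ ≥ 3
  3-colouring: r0={b}  r1={i,n}  r2={x}
  χ = 3

Answer: 3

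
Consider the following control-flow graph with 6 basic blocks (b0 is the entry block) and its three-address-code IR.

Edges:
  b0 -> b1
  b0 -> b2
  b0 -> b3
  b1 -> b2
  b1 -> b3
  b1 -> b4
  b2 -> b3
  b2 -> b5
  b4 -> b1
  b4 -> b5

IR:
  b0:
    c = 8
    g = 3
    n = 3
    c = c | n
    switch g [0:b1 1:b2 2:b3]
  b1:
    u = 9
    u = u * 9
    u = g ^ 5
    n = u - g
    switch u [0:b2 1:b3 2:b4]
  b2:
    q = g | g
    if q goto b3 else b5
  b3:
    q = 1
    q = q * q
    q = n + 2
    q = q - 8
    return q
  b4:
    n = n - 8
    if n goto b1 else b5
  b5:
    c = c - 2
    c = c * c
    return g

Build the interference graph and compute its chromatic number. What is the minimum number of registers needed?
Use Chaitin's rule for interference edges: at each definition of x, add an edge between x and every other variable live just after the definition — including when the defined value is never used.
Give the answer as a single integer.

def/use:
  b0: {c,g,n} / ∅
  b1: {n,u} / {g}
  b2: {q} / {g}
  b3: {q} / {n}
  b4: {n} / {n}
  b5: {c} / {c,g}

Live sets:
  b0 li=∅ lo={c,g,n}
  b1 li={c,g} lo={c,g,n}
  b2 li={c,g,n} lo={c,g,n}
  b3 li={n} lo=∅
  b4 li={c,g,n} lo={c,g}
  b5 li={c,g} lo=∅

Conflict graph:
  c: {g,n,q,u}
  g: {c,n,q,u}
  n: {c,g,q,u}
  q: {c,g,n}
  u: {c,g,n}

Registers:
  lower bound: {c,g,n,q} mutually conflict ⇒ χ ≥ 4
  4-colouring: R0={c}  R1={g}  R2={n}  R3={q,u}
  χ = 4

Answer: 4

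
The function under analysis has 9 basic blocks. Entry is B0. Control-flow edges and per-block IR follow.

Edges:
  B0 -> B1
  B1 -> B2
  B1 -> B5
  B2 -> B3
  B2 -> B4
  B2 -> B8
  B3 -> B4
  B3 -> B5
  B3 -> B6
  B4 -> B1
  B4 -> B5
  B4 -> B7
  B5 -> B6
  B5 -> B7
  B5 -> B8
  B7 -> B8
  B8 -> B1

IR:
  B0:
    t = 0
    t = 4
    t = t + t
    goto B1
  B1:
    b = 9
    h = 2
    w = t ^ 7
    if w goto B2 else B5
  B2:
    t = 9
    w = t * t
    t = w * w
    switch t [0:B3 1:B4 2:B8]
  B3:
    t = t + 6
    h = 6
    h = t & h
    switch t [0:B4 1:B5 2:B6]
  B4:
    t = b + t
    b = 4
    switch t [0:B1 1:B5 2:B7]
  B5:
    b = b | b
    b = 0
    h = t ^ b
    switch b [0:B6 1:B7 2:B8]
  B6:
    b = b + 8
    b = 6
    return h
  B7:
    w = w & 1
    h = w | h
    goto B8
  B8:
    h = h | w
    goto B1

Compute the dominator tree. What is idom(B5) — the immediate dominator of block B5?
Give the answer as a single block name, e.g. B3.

idom tree: B1←B0 B2←B1 B3←B2 B4←B2 B5←B1 B6←B1 B7←B1 B8←B1
Dom∩ at merges:
  B1: preds {B0,B4,B8}: {B0} ∩ {B0,B1,B2,B4} ∩ {B0,B1,B8} = {B0}; idom=B0
  B4: preds {B2,B3}: {B0,B1,B2} ∩ {B0,B1,B2,B3} = {B0,B1,B2}; idom=B2
  B5: preds {B1,B3,B4}: {B0,B1} ∩ {B0,B1,B2,B3} ∩ {B0,B1,B2,B4} = {B0,B1}; idom=B1
  B6: preds {B3,B5}: {B0,B1,B2,B3} ∩ {B0,B1,B5} = {B0,B1}; idom=B1
  B7: preds {B4,B5}: {B0,B1,B2,B4} ∩ {B0,B1,B5} = {B0,B1}; idom=B1
  B8: preds {B2,B5,B7}: {B0,B1,B2} ∩ {B0,B1,B5} ∩ {B0,B1,B7} = {B0,B1}; idom=B1

idom(B5) = B1

Answer: B1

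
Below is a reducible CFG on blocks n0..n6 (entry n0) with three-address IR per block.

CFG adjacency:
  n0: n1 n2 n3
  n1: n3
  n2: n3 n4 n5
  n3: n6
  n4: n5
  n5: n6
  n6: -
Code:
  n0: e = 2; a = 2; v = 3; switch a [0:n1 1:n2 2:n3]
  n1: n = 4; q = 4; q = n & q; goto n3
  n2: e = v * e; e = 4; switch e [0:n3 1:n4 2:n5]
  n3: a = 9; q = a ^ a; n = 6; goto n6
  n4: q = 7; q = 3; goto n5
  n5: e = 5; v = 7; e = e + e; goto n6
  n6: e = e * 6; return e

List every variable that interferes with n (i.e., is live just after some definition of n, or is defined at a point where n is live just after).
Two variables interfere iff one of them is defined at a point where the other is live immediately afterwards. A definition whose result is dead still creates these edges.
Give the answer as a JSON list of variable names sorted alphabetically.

Answer: ["e", "q"]

Derivation:
Per-block:
  n0: def={a,e,v} ue=∅
  n1: def={n,q} ue=∅
  n2: def={e} ue={e,v}
  n3: def={a,n,q} ue=∅
  n4: def={q} ue=∅
  n5: def={e,v} ue=∅
  n6: def={e} ue={e}

Backward fixpoint:
  n0 li=∅ lo={e,v}
  n1 li={e} lo={e}
  n2 li={e,v} lo={e}
  n3 li={e} lo={e}
  n4 li=∅ lo=∅
  n5 li=∅ lo={e}
  n6 li={e} lo=∅

Interfere edges:
  a↔{e,v}
  e↔{a,n,q,v}
  n↔{e,q}
  q↔{e,n}
  v↔{a,e}

N(n) = ["e", "q"]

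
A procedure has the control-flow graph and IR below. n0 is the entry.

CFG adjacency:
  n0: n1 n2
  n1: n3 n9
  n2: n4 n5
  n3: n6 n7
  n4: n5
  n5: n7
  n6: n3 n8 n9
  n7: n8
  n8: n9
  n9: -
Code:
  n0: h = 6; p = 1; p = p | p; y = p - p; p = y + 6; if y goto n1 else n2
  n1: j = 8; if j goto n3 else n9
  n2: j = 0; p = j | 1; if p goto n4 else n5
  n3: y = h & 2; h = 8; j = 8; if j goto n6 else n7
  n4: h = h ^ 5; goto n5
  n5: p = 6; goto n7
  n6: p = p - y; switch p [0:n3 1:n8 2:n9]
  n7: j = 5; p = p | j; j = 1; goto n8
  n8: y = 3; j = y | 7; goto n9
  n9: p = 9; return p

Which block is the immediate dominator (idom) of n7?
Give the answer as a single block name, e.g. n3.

idom tree: n1←n0 n2←n0 n3←n1 n4←n2 n5←n2 n6←n3 n7←n0 n8←n0 n9←n0
Join-block Dom:
  n3: preds {n1,n6}: {n0,n1} ∩ {n0,n1,n3,n6} = {n0,n1}; idom=n1
  n5: preds {n2,n4}: {n0,n2} ∩ {n0,n2,n4} = {n0,n2}; idom=n2
  n7: preds {n3,n5}: {n0,n1,n3} ∩ {n0,n2,n5} = {n0}; idom=n0
  n8: preds {n6,n7}: {n0,n1,n3,n6} ∩ {n0,n7} = {n0}; idom=n0
  n9: preds {n1,n6,n8}: {n0,n1} ∩ {n0,n1,n3,n6} ∩ {n0,n8} = {n0}; idom=n0

idom(n7) = n0

Answer: n0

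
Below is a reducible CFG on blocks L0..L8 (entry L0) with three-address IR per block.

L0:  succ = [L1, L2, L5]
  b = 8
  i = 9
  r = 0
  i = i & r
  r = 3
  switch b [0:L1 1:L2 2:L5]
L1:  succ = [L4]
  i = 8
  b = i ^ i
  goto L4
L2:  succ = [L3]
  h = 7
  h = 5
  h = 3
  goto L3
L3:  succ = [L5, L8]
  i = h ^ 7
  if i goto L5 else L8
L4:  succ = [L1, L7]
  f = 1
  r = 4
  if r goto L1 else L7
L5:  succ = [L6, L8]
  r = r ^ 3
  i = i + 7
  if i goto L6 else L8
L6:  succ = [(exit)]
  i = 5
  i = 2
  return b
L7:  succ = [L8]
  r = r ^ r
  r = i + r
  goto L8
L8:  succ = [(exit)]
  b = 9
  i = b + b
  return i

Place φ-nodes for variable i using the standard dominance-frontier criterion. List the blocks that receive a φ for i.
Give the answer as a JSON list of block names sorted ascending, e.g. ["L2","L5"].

Answer: ["L1", "L5", "L8"]

Working:
idom tree: L1←L0 L2←L0 L3←L2 L4←L1 L5←L0 L6←L5 L7←L4 L8←L0
Dom at joins:
  L1: preds {L0,L4}: {L0} ∩ {L0,L1,L4} = {L0}; idom=L0
  L5: preds {L0,L3}: {L0} ∩ {L0,L2,L3} = {L0}; idom=L0
  L8: preds {L3,L5,L7}: {L0,L2,L3} ∩ {L0,L5} ∩ {L0,L1,L4,L7} = {L0}; idom=L0

DF derivation:
  join L1 pred L0: · stop@L0
  join L1 pred L4: L4→L1 stop@L0
  join L5 pred L0: · stop@L0
  join L5 pred L3: L3→L2 stop@L0
  join L8 pred L3: L3→L2 stop@L0
  join L8 pred L5: L5 stop@L0
  join L8 pred L7: L7→L4→L1 stop@L0
  DF(L0)=∅
  DF(L1)={L1,L8}
  DF(L2)={L5,L8}
  DF(L3)={L5,L8}
  DF(L4)={L1,L8}
  DF(L5)={L8}
  DF(L6)=∅
  DF(L7)={L8}
  DF(L8)=∅

φ for i: defs {L0,L1,L3,L5,L6,L8}
  DF⁺ = {L1,L5,L8}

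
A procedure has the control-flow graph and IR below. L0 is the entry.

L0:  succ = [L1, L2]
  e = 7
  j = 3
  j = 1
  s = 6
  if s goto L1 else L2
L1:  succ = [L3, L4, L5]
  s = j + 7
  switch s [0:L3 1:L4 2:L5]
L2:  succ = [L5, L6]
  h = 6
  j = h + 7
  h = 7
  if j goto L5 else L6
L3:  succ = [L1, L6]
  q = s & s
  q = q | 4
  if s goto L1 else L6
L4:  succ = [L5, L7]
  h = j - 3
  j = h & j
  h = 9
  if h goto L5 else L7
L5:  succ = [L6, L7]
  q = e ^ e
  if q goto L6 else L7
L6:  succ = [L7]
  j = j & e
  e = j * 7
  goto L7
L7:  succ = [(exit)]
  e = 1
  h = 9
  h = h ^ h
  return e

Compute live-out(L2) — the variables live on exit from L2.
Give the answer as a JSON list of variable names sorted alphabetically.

Block summaries:
  L0: def={e,j,s} ue=∅
  L1: def={s} ue={j}
  L2: def={h,j} ue=∅
  L3: def={q} ue={s}
  L4: def={h,j} ue={j}
  L5: def={q} ue={e}
  L6: def={e,j} ue={e,j}
  L7: def={e,h} ue=∅

Live sets:
  L0: in=∅ out={e,j}
  L1: in={e,j} out={e,j,s}
  L2: in={e} out={e,j}
  L3: in={e,j,s} out={e,j}
  L4: in={e,j} out={e,j}
  L5: in={e,j} out={e,j}
  L6: in={e,j} out=∅
  L7: in=∅ out=∅

live-out(L2) = ["e", "j"]

Answer: ["e", "j"]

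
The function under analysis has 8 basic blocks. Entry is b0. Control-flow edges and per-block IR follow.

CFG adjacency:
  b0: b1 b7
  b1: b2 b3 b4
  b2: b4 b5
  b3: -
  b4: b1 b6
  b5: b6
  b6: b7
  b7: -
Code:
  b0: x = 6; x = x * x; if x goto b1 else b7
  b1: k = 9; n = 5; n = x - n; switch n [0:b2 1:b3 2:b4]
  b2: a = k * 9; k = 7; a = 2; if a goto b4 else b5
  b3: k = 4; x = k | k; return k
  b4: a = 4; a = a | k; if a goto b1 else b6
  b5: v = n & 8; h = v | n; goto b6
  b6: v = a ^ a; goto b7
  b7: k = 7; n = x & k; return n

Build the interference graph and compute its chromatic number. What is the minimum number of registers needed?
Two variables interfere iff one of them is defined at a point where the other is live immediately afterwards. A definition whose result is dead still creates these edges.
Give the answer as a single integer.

Answer: 4

Analysis:
def/use:
  b0: {x} / ∅
  b1: {k,n} / {x}
  b2: {a,k} / {k}
  b3: {k,x} / ∅
  b4: {a} / {k}
  b5: {h,v} / {n}
  b6: {v} / {a}
  b7: {k,n} / {x}

Live sets:
  live b0: ∅→{x}
  live b1: {x}→{k,n,x}
  live b2: {k,n,x}→{a,k,n,x}
  live b3: ∅→∅
  live b4: {k,x}→{a,x}
  live b5: {a,n,x}→{a,x}
  live b6: {a,x}→{x}
  live b7: {x}→∅

Interference:
  a — {h,k,n,v,x}
  h — {a,x}
  k — {a,n,x}
  n — {a,k,v,x}
  v — {a,n,x}
  x — {a,h,k,n,v}

Colouring:
  lower bound: {a,k,n,x} mutually conflict ⇒ χ ≥ 4
  assign a→c0 h→c2 k→c3 n→c2 v→c3 x→c1 — no edge inside a register ⇒ χ ≤ 4
  χ = 4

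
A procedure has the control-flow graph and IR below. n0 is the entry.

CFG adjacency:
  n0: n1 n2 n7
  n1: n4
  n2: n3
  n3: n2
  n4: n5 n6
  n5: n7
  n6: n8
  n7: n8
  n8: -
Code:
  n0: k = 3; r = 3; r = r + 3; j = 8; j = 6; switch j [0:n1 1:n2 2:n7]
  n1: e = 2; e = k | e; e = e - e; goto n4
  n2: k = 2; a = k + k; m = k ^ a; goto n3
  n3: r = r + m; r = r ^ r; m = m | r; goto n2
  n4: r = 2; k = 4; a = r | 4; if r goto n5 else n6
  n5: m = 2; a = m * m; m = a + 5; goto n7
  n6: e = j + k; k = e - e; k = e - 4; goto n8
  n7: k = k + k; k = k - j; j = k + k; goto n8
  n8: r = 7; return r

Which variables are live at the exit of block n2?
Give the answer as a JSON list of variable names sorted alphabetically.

Answer: ["m", "r"]

Derivation:
Per-block:
  n0 def {j,k,r} use ∅
  n1 def {e} use {k}
  n2 def {a,k,m} use ∅
  n3 def {m,r} use {m,r}
  n4 def {a,k,r} use ∅
  n5 def {a,m} use ∅
  n6 def {e,k} use {j,k}
  n7 def {j,k} use {j,k}
  n8 def {r} use ∅

Liveness:
  n0 li=∅ lo={j,k,r}
  n1 li={j,k} lo={j}
  n2 li={r} lo={m,r}
  n3 li={m,r} lo={r}
  n4 li={j} lo={j,k}
  n5 li={j,k} lo={j,k}
  n6 li={j,k} lo=∅
  n7 li={j,k} lo=∅
  n8 li=∅ lo=∅

live-out(n2) = ["m", "r"]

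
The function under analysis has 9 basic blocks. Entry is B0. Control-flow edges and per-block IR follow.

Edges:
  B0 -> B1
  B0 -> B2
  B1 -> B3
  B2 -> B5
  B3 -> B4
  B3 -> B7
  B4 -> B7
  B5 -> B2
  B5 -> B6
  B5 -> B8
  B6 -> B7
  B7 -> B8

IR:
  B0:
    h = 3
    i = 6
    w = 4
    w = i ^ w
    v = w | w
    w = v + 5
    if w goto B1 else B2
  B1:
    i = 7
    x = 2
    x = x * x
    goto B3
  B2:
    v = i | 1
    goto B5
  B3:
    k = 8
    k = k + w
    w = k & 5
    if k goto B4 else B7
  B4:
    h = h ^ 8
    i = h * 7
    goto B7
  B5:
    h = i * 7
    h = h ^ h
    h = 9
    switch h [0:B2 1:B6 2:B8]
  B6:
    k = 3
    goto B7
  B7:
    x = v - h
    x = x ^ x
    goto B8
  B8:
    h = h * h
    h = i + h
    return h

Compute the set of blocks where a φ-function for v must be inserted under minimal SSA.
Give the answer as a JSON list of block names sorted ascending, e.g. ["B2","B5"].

Answer: ["B2", "B7", "B8"]

Analysis:
idom tree: B1←B0 B2←B0 B3←B1 B4←B3 B5←B2 B6←B5 B7←B0 B8←B0
Join-block Dom:
  B2: preds {B0,B5}: {B0} ∩ {B0,B2,B5} = {B0}; idom=B0
  B7: preds {B3,B4,B6}: {B0,B1,B3} ∩ {B0,B1,B3,B4} ∩ {B0,B2,B5,B6} = {B0}; idom=B0
  B8: preds {B5,B7}: {B0,B2,B5} ∩ {B0,B7} = {B0}; idom=B0

Frontier:
  join B2 pred B0: · stop@B0
  join B2 pred B5: B5→B2 stop@B0
  join B7 pred B3: B3→B1 stop@B0
  join B7 pred B4: B4→B3→B1 stop@B0
  join B7 pred B6: B6→B5→B2 stop@B0
  join B8 pred B5: B5→B2 stop@B0
  join B8 pred B7: B7 stop@B0
  B0: DF=∅
  B1: DF={B7}
  B2: DF={B2,B7,B8}
  B3: DF={B7}
  B4: DF={B7}
  B5: DF={B2,B7,B8}
  B6: DF={B7}
  B7: DF={B8}
  B8: DF=∅

φ for v: defs {B0,B2}
  DF⁺ = {B2,B7,B8}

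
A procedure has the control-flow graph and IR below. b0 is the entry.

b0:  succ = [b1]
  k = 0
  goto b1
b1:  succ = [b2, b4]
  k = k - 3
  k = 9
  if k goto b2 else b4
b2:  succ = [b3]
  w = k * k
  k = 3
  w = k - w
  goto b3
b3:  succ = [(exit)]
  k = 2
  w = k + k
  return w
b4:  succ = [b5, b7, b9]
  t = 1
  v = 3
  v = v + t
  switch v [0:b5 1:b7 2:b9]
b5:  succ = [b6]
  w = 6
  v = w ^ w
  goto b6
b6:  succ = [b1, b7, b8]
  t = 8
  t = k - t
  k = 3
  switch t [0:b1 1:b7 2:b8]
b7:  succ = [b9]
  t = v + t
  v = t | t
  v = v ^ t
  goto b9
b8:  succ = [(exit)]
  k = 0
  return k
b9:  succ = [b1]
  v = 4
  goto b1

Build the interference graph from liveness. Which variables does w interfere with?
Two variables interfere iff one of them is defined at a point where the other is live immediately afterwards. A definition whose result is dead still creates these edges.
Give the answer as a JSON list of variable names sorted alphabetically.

Block summaries:
  b0: def={k} ue=∅
  b1: def={k} ue={k}
  b2: def={k,w} ue={k}
  b3: def={k,w} ue=∅
  b4: def={t,v} ue=∅
  b5: def={v,w} ue=∅
  b6: def={k,t} ue={k}
  b7: def={t,v} ue={t,v}
  b8: def={k} ue=∅
  b9: def={v} ue=∅

Backward fixpoint:
  live b0: ∅→{k}
  live b1: {k}→{k}
  live b2: {k}→∅
  live b3: ∅→∅
  live b4: {k}→{k,t,v}
  live b5: {k}→{k,v}
  live b6: {k,v}→{k,t,v}
  live b7: {k,t,v}→{k}
  live b8: ∅→∅
  live b9: {k}→{k}

Interference:
  k — {t,v,w}
  t — {k,v}
  v — {k,t}
  w — {k}

N(w) = ["k"]

Answer: ["k"]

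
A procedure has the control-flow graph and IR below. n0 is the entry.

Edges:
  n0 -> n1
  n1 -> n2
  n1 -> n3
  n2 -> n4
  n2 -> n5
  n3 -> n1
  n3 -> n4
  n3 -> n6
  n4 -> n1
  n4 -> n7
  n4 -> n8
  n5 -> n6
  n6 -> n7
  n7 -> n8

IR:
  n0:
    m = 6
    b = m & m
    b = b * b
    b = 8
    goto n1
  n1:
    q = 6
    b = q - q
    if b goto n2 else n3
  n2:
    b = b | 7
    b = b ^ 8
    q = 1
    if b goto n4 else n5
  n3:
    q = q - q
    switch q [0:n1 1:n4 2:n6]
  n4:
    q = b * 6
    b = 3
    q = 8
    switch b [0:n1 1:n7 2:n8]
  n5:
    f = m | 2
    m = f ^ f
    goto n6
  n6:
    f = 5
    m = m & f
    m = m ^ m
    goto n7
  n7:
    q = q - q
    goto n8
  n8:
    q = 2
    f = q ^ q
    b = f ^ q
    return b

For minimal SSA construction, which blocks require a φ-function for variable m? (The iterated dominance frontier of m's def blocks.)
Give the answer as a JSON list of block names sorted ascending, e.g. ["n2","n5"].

Answer: ["n6", "n7", "n8"]

Derivation:
idom tree: n1←n0 n2←n1 n3←n1 n4←n1 n5←n2 n6←n1 n7←n1 n8←n1
Join-block Dom:
  n1: preds {n0,n3,n4}: {n0} ∩ {n0,n1,n3} ∩ {n0,n1,n4} = {n0}; idom=n0
  n4: preds {n2,n3}: {n0,n1,n2} ∩ {n0,n1,n3} = {n0,n1}; idom=n1
  n6: preds {n3,n5}: {n0,n1,n3} ∩ {n0,n1,n2,n5} = {n0,n1}; idom=n1
  n7: preds {n4,n6}: {n0,n1,n4} ∩ {n0,n1,n6} = {n0,n1}; idom=n1
  n8: preds {n4,n7}: {n0,n1,n4} ∩ {n0,n1,n7} = {n0,n1}; idom=n1

Frontier:
  join n1 pred n0: · stop@n0
  join n1 pred n3: n3→n1 stop@n0
  join n1 pred n4: n4→n1 stop@n0
  join n4 pred n2: n2 stop@n1
  join n4 pred n3: n3 stop@n1
  join n6 pred n3: n3 stop@n1
  join n6 pred n5: n5→n2 stop@n1
  join n7 pred n4: n4 stop@n1
  join n7 pred n6: n6 stop@n1
  join n8 pred n4: n4 stop@n1
  join n8 pred n7: n7 stop@n1
  n0: DF=∅
  n1: DF={n1}
  n2: DF={n4,n6}
  n3: DF={n1,n4,n6}
  n4: DF={n1,n7,n8}
  n5: DF={n6}
  n6: DF={n7}
  n7: DF={n8}
  n8: DF=∅

φ for m: defs {n0,n5,n6}
  DF⁺ = {n6,n7,n8}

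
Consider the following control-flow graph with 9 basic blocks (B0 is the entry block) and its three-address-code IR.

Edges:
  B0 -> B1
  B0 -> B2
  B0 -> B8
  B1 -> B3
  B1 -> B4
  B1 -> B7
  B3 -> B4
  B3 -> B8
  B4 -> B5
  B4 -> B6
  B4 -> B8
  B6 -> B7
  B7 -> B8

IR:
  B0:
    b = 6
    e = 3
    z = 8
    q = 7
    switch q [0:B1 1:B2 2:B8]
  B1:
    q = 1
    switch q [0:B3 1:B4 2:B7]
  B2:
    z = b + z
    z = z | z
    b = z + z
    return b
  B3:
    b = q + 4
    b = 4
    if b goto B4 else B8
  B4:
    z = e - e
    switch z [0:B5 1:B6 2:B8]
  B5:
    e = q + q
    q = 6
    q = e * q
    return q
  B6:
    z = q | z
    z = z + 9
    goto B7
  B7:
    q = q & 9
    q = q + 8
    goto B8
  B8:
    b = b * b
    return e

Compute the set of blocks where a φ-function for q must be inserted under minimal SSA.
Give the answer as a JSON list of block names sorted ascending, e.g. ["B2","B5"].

Answer: ["B8"]

Working:
idom tree: B1←B0 B2←B0 B3←B1 B4←B1 B5←B4 B6←B4 B7←B1 B8←B0
Dom∩ at merges:
  B4: preds {B1,B3}: {B0,B1} ∩ {B0,B1,B3} = {B0,B1}; idom=B1
  B7: preds {B1,B6}: {B0,B1} ∩ {B0,B1,B4,B6} = {B0,B1}; idom=B1
  B8: preds {B0,B3,B4,B7}: {B0} ∩ {B0,B1,B3} ∩ {B0,B1,B4} ∩ {B0,B1,B7} = {B0}; idom=B0

DF derivation:
  B4←B1: walk · to B1
  B4←B3: walk B3 to B1
  B7←B1: walk · to B1
  B7←B6: walk B6→B4 to B1
  B8←B0: walk · to B0
  B8←B3: walk B3→B1 to B0
  B8←B4: walk B4→B1 to B0
  B8←B7: walk B7→B1 to B0
  B0: DF=∅
  B1: DF={B8}
  B2: DF=∅
  B3: DF={B4,B8}
  B4: DF={B7,B8}
  B5: DF=∅
  B6: DF={B7}
  B7: DF={B8}
  B8: DF=∅

φ for q: defs {B0,B1,B5,B7}
  DF⁺ = {B8}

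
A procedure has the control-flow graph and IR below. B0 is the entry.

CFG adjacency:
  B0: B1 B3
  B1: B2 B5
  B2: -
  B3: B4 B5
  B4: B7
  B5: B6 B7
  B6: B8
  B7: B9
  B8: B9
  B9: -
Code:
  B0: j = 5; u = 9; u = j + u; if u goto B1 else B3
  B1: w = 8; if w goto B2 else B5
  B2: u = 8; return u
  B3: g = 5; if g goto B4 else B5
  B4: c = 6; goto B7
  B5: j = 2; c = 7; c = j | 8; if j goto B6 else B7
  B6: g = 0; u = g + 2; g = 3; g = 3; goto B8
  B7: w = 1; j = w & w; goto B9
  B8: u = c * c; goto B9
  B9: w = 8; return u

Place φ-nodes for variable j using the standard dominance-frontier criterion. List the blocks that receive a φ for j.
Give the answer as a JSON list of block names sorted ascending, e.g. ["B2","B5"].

Answer: ["B7", "B9"]

Working:
idom tree: B1←B0 B2←B1 B3←B0 B4←B3 B5←B0 B6←B5 B7←B0 B8←B6 B9←B0
Dom at joins:
  B5: preds {B1,B3}: {B0,B1} ∩ {B0,B3} = {B0}; idom=B0
  B7: preds {B4,B5}: {B0,B3,B4} ∩ {B0,B5} = {B0}; idom=B0
  B9: preds {B7,B8}: {B0,B7} ∩ {B0,B5,B6,B8} = {B0}; idom=B0

DF derivation:
  join B5 pred B1: B1 stop@B0
  join B5 pred B3: B3 stop@B0
  join B7 pred B4: B4→B3 stop@B0
  join B7 pred B5: B5 stop@B0
  join B9 pred B7: B7 stop@B0
  join B9 pred B8: B8→B6→B5 stop@B0
  DF(B0)=∅
  DF(B1)={B5}
  DF(B2)=∅
  DF(B3)={B5,B7}
  DF(B4)={B7}
  DF(B5)={B7,B9}
  DF(B6)={B9}
  DF(B7)={B9}
  DF(B8)={B9}
  DF(B9)=∅

φ for j: defs {B0,B5,B7}
  DF⁺ = {B7,B9}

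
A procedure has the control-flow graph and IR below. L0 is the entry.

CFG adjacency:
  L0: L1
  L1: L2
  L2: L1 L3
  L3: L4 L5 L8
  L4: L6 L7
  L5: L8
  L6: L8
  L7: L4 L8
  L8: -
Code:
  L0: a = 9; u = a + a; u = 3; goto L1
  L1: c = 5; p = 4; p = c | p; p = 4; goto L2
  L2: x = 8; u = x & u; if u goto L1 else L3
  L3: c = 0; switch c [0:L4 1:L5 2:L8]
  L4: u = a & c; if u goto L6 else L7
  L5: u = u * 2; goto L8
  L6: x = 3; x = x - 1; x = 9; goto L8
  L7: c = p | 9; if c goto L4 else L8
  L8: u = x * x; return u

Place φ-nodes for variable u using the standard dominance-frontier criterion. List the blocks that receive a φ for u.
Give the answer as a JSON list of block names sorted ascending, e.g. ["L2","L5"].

Answer: ["L1", "L4", "L8"]

Analysis:
idom tree: L1←L0 L2←L1 L3←L2 L4←L3 L5←L3 L6←L4 L7←L4 L8←L3
Join-block Dom:
  L1: preds {L0,L2}: {L0} ∩ {L0,L1,L2} = {L0}; idom=L0
  L4: preds {L3,L7}: {L0,L1,L2,L3} ∩ {L0,L1,L2,L3,L4,L7} = {L0,L1,L2,L3}; idom=L3
  L8: preds {L3,L5,L6,L7}: {L0,L1,L2,L3} ∩ {L0,L1,L2,L3,L5} ∩ {L0,L1,L2,L3,L4,L6} ∩ {L0,L1,L2,L3,L4,L7} = {L0,L1,L2,L3}; idom=L3

DF walk-up:
  join L1 pred L0: · stop@L0
  join L1 pred L2: L2→L1 stop@L0
  join L4 pred L3: · stop@L3
  join L4 pred L7: L7→L4 stop@L3
  join L8 pred L3: · stop@L3
  join L8 pred L5: L5 stop@L3
  join L8 pred L6: L6→L4 stop@L3
  join L8 pred L7: L7→L4 stop@L3
  DF(L0)=∅
  DF(L1)={L1}
  DF(L2)={L1}
  DF(L3)=∅
  DF(L4)={L4,L8}
  DF(L5)={L8}
  DF(L6)={L8}
  DF(L7)={L4,L8}
  DF(L8)=∅

φ for u: defs {L0,L2,L4,L5,L8}
  DF⁺ = {L1,L4,L8}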